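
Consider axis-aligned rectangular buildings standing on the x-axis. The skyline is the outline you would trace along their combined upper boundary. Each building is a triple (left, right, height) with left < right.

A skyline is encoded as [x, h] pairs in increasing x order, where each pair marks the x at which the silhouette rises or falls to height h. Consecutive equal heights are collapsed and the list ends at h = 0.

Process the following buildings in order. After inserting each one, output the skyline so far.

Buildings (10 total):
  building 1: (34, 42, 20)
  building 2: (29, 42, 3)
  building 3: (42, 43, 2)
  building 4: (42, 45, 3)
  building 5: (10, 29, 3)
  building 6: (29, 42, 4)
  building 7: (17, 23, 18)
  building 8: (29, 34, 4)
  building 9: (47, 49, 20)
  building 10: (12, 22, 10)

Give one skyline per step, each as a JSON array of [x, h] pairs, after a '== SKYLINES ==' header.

== SKYLINES ==
[[34,20],[42,0]]
[[29,3],[34,20],[42,0]]
[[29,3],[34,20],[42,2],[43,0]]
[[29,3],[34,20],[42,3],[45,0]]
[[10,3],[34,20],[42,3],[45,0]]
[[10,3],[29,4],[34,20],[42,3],[45,0]]
[[10,3],[17,18],[23,3],[29,4],[34,20],[42,3],[45,0]]
[[10,3],[17,18],[23,3],[29,4],[34,20],[42,3],[45,0]]
[[10,3],[17,18],[23,3],[29,4],[34,20],[42,3],[45,0],[47,20],[49,0]]
[[10,3],[12,10],[17,18],[23,3],[29,4],[34,20],[42,3],[45,0],[47,20],[49,0]]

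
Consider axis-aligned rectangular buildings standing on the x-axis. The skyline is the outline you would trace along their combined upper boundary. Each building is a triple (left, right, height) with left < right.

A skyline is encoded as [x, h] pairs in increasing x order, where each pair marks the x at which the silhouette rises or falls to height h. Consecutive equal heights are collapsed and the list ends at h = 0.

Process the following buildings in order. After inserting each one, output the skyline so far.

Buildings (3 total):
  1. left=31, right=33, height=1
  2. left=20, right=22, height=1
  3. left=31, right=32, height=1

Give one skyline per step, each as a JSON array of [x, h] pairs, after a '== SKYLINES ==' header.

== SKYLINES ==
[[31,1],[33,0]]
[[20,1],[22,0],[31,1],[33,0]]
[[20,1],[22,0],[31,1],[33,0]]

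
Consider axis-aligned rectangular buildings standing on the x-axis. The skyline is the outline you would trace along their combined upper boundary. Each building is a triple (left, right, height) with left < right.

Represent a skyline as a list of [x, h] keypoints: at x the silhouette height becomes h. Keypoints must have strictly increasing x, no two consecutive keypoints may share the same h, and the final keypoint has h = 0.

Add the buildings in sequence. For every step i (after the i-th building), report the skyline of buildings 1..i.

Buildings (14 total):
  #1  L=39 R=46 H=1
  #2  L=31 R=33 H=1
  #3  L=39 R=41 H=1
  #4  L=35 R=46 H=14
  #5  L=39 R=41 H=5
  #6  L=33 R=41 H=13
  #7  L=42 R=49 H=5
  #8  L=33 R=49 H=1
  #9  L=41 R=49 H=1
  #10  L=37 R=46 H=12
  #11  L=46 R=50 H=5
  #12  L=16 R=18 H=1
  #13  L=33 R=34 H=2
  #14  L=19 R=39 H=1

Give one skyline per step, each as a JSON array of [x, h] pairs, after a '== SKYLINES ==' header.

== SKYLINES ==
[[39,1],[46,0]]
[[31,1],[33,0],[39,1],[46,0]]
[[31,1],[33,0],[39,1],[46,0]]
[[31,1],[33,0],[35,14],[46,0]]
[[31,1],[33,0],[35,14],[46,0]]
[[31,1],[33,13],[35,14],[46,0]]
[[31,1],[33,13],[35,14],[46,5],[49,0]]
[[31,1],[33,13],[35,14],[46,5],[49,0]]
[[31,1],[33,13],[35,14],[46,5],[49,0]]
[[31,1],[33,13],[35,14],[46,5],[49,0]]
[[31,1],[33,13],[35,14],[46,5],[50,0]]
[[16,1],[18,0],[31,1],[33,13],[35,14],[46,5],[50,0]]
[[16,1],[18,0],[31,1],[33,13],[35,14],[46,5],[50,0]]
[[16,1],[18,0],[19,1],[33,13],[35,14],[46,5],[50,0]]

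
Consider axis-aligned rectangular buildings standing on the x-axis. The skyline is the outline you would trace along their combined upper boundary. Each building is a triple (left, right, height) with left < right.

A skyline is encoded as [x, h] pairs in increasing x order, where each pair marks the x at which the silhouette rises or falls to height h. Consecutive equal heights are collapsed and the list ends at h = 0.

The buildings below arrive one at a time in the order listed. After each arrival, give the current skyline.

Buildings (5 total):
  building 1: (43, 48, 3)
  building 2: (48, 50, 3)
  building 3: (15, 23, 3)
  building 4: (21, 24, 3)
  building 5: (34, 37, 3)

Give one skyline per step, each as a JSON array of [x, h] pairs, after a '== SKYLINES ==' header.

== SKYLINES ==
[[43,3],[48,0]]
[[43,3],[50,0]]
[[15,3],[23,0],[43,3],[50,0]]
[[15,3],[24,0],[43,3],[50,0]]
[[15,3],[24,0],[34,3],[37,0],[43,3],[50,0]]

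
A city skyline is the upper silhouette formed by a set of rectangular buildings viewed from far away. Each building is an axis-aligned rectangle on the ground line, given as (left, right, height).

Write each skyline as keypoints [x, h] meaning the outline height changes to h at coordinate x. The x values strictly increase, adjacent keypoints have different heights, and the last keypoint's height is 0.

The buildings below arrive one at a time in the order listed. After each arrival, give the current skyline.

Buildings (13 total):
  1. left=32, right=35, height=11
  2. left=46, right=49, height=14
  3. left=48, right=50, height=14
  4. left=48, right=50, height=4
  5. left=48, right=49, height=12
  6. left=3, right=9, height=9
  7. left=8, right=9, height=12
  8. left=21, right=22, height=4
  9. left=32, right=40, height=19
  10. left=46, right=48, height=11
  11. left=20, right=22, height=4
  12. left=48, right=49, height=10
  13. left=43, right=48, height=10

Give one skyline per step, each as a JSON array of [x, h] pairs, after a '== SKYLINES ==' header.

== SKYLINES ==
[[32,11],[35,0]]
[[32,11],[35,0],[46,14],[49,0]]
[[32,11],[35,0],[46,14],[50,0]]
[[32,11],[35,0],[46,14],[50,0]]
[[32,11],[35,0],[46,14],[50,0]]
[[3,9],[9,0],[32,11],[35,0],[46,14],[50,0]]
[[3,9],[8,12],[9,0],[32,11],[35,0],[46,14],[50,0]]
[[3,9],[8,12],[9,0],[21,4],[22,0],[32,11],[35,0],[46,14],[50,0]]
[[3,9],[8,12],[9,0],[21,4],[22,0],[32,19],[40,0],[46,14],[50,0]]
[[3,9],[8,12],[9,0],[21,4],[22,0],[32,19],[40,0],[46,14],[50,0]]
[[3,9],[8,12],[9,0],[20,4],[22,0],[32,19],[40,0],[46,14],[50,0]]
[[3,9],[8,12],[9,0],[20,4],[22,0],[32,19],[40,0],[46,14],[50,0]]
[[3,9],[8,12],[9,0],[20,4],[22,0],[32,19],[40,0],[43,10],[46,14],[50,0]]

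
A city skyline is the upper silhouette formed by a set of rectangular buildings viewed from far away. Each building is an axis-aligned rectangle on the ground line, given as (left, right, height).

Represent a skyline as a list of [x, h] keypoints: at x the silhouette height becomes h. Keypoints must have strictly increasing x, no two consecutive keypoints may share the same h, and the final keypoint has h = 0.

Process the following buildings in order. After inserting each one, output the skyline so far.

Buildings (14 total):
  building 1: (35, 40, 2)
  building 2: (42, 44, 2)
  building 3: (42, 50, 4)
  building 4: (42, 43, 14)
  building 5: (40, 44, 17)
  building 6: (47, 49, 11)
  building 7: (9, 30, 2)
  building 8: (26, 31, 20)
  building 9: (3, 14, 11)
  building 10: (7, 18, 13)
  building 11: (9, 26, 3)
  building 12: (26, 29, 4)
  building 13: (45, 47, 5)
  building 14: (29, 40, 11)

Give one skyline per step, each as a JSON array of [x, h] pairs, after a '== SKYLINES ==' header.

== SKYLINES ==
[[35,2],[40,0]]
[[35,2],[40,0],[42,2],[44,0]]
[[35,2],[40,0],[42,4],[50,0]]
[[35,2],[40,0],[42,14],[43,4],[50,0]]
[[35,2],[40,17],[44,4],[50,0]]
[[35,2],[40,17],[44,4],[47,11],[49,4],[50,0]]
[[9,2],[30,0],[35,2],[40,17],[44,4],[47,11],[49,4],[50,0]]
[[9,2],[26,20],[31,0],[35,2],[40,17],[44,4],[47,11],[49,4],[50,0]]
[[3,11],[14,2],[26,20],[31,0],[35,2],[40,17],[44,4],[47,11],[49,4],[50,0]]
[[3,11],[7,13],[18,2],[26,20],[31,0],[35,2],[40,17],[44,4],[47,11],[49,4],[50,0]]
[[3,11],[7,13],[18,3],[26,20],[31,0],[35,2],[40,17],[44,4],[47,11],[49,4],[50,0]]
[[3,11],[7,13],[18,3],[26,20],[31,0],[35,2],[40,17],[44,4],[47,11],[49,4],[50,0]]
[[3,11],[7,13],[18,3],[26,20],[31,0],[35,2],[40,17],[44,4],[45,5],[47,11],[49,4],[50,0]]
[[3,11],[7,13],[18,3],[26,20],[31,11],[40,17],[44,4],[45,5],[47,11],[49,4],[50,0]]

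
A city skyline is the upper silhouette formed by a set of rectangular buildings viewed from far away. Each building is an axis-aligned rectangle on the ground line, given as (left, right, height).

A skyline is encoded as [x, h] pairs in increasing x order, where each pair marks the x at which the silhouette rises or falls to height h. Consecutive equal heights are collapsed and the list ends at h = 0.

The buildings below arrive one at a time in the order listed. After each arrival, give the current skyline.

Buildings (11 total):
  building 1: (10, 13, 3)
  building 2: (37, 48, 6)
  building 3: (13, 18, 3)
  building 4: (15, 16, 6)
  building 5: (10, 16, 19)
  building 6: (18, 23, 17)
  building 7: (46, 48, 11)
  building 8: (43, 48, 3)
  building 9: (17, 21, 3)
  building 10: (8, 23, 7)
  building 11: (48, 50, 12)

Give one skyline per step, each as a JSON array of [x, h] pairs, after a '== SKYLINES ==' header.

== SKYLINES ==
[[10,3],[13,0]]
[[10,3],[13,0],[37,6],[48,0]]
[[10,3],[18,0],[37,6],[48,0]]
[[10,3],[15,6],[16,3],[18,0],[37,6],[48,0]]
[[10,19],[16,3],[18,0],[37,6],[48,0]]
[[10,19],[16,3],[18,17],[23,0],[37,6],[48,0]]
[[10,19],[16,3],[18,17],[23,0],[37,6],[46,11],[48,0]]
[[10,19],[16,3],[18,17],[23,0],[37,6],[46,11],[48,0]]
[[10,19],[16,3],[18,17],[23,0],[37,6],[46,11],[48,0]]
[[8,7],[10,19],[16,7],[18,17],[23,0],[37,6],[46,11],[48,0]]
[[8,7],[10,19],[16,7],[18,17],[23,0],[37,6],[46,11],[48,12],[50,0]]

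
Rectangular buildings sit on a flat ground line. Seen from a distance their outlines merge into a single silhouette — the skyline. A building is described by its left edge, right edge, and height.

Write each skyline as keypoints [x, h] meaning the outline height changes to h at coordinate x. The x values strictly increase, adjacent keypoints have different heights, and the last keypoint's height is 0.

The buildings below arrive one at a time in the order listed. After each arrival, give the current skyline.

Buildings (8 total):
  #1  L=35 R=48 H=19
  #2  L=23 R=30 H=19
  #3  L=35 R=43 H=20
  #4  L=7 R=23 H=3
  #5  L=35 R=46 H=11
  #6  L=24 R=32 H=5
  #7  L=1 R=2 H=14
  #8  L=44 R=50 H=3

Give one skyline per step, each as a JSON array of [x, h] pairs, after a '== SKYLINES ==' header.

== SKYLINES ==
[[35,19],[48,0]]
[[23,19],[30,0],[35,19],[48,0]]
[[23,19],[30,0],[35,20],[43,19],[48,0]]
[[7,3],[23,19],[30,0],[35,20],[43,19],[48,0]]
[[7,3],[23,19],[30,0],[35,20],[43,19],[48,0]]
[[7,3],[23,19],[30,5],[32,0],[35,20],[43,19],[48,0]]
[[1,14],[2,0],[7,3],[23,19],[30,5],[32,0],[35,20],[43,19],[48,0]]
[[1,14],[2,0],[7,3],[23,19],[30,5],[32,0],[35,20],[43,19],[48,3],[50,0]]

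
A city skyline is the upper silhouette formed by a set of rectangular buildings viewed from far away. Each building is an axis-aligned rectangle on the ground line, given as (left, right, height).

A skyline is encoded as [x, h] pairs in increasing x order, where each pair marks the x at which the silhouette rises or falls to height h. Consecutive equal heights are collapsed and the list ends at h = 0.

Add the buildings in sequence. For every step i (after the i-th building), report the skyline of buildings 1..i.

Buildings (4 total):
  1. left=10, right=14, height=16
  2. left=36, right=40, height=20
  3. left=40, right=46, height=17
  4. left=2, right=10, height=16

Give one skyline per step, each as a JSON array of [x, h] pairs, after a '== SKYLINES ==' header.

== SKYLINES ==
[[10,16],[14,0]]
[[10,16],[14,0],[36,20],[40,0]]
[[10,16],[14,0],[36,20],[40,17],[46,0]]
[[2,16],[14,0],[36,20],[40,17],[46,0]]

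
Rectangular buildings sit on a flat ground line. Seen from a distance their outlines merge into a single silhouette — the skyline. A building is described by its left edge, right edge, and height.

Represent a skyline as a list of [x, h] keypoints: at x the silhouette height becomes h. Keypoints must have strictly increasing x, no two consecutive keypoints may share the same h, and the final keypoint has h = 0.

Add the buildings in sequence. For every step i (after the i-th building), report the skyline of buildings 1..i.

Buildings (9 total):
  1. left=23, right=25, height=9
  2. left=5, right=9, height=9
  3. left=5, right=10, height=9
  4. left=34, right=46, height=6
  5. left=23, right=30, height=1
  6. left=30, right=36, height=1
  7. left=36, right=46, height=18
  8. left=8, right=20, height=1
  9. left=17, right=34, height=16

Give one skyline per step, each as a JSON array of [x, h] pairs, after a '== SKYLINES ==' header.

== SKYLINES ==
[[23,9],[25,0]]
[[5,9],[9,0],[23,9],[25,0]]
[[5,9],[10,0],[23,9],[25,0]]
[[5,9],[10,0],[23,9],[25,0],[34,6],[46,0]]
[[5,9],[10,0],[23,9],[25,1],[30,0],[34,6],[46,0]]
[[5,9],[10,0],[23,9],[25,1],[34,6],[46,0]]
[[5,9],[10,0],[23,9],[25,1],[34,6],[36,18],[46,0]]
[[5,9],[10,1],[20,0],[23,9],[25,1],[34,6],[36,18],[46,0]]
[[5,9],[10,1],[17,16],[34,6],[36,18],[46,0]]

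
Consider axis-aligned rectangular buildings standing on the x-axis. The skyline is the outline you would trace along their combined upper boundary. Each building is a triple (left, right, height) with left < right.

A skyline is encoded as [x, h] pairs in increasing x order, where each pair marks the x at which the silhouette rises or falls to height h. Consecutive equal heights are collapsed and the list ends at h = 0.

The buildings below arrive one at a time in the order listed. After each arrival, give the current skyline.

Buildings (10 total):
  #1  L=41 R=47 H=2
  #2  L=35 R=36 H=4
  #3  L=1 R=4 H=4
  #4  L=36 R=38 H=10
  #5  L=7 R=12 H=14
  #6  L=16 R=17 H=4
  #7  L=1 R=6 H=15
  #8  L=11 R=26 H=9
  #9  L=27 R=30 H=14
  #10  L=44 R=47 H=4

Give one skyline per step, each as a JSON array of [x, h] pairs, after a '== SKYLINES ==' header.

== SKYLINES ==
[[41,2],[47,0]]
[[35,4],[36,0],[41,2],[47,0]]
[[1,4],[4,0],[35,4],[36,0],[41,2],[47,0]]
[[1,4],[4,0],[35,4],[36,10],[38,0],[41,2],[47,0]]
[[1,4],[4,0],[7,14],[12,0],[35,4],[36,10],[38,0],[41,2],[47,0]]
[[1,4],[4,0],[7,14],[12,0],[16,4],[17,0],[35,4],[36,10],[38,0],[41,2],[47,0]]
[[1,15],[6,0],[7,14],[12,0],[16,4],[17,0],[35,4],[36,10],[38,0],[41,2],[47,0]]
[[1,15],[6,0],[7,14],[12,9],[26,0],[35,4],[36,10],[38,0],[41,2],[47,0]]
[[1,15],[6,0],[7,14],[12,9],[26,0],[27,14],[30,0],[35,4],[36,10],[38,0],[41,2],[47,0]]
[[1,15],[6,0],[7,14],[12,9],[26,0],[27,14],[30,0],[35,4],[36,10],[38,0],[41,2],[44,4],[47,0]]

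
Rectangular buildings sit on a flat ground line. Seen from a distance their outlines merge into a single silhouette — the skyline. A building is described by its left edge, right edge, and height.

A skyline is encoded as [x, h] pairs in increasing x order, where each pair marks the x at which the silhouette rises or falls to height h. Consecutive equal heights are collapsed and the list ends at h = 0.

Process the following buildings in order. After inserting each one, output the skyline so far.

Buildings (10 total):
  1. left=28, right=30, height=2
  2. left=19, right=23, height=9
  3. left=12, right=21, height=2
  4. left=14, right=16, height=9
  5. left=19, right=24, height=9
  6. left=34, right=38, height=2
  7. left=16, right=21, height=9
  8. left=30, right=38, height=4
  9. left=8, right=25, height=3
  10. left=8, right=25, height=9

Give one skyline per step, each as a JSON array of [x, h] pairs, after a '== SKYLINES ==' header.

== SKYLINES ==
[[28,2],[30,0]]
[[19,9],[23,0],[28,2],[30,0]]
[[12,2],[19,9],[23,0],[28,2],[30,0]]
[[12,2],[14,9],[16,2],[19,9],[23,0],[28,2],[30,0]]
[[12,2],[14,9],[16,2],[19,9],[24,0],[28,2],[30,0]]
[[12,2],[14,9],[16,2],[19,9],[24,0],[28,2],[30,0],[34,2],[38,0]]
[[12,2],[14,9],[24,0],[28,2],[30,0],[34,2],[38,0]]
[[12,2],[14,9],[24,0],[28,2],[30,4],[38,0]]
[[8,3],[14,9],[24,3],[25,0],[28,2],[30,4],[38,0]]
[[8,9],[25,0],[28,2],[30,4],[38,0]]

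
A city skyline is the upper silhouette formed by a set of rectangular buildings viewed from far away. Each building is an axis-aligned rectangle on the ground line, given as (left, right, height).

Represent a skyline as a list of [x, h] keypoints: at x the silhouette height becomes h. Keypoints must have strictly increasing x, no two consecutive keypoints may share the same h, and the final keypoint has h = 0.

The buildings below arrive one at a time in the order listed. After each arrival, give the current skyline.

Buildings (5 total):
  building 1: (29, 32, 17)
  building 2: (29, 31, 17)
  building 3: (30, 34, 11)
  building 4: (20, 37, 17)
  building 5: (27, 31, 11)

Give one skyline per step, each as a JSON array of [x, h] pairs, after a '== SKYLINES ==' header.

== SKYLINES ==
[[29,17],[32,0]]
[[29,17],[32,0]]
[[29,17],[32,11],[34,0]]
[[20,17],[37,0]]
[[20,17],[37,0]]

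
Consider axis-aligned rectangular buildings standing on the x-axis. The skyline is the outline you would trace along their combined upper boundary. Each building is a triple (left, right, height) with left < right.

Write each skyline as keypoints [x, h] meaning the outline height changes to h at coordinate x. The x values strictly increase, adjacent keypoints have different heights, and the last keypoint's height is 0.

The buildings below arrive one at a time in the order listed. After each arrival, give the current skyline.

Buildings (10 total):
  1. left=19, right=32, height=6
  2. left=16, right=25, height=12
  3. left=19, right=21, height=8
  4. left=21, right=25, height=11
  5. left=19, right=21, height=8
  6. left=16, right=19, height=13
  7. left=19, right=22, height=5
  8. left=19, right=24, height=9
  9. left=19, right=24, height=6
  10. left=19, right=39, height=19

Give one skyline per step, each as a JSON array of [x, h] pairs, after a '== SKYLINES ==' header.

== SKYLINES ==
[[19,6],[32,0]]
[[16,12],[25,6],[32,0]]
[[16,12],[25,6],[32,0]]
[[16,12],[25,6],[32,0]]
[[16,12],[25,6],[32,0]]
[[16,13],[19,12],[25,6],[32,0]]
[[16,13],[19,12],[25,6],[32,0]]
[[16,13],[19,12],[25,6],[32,0]]
[[16,13],[19,12],[25,6],[32,0]]
[[16,13],[19,19],[39,0]]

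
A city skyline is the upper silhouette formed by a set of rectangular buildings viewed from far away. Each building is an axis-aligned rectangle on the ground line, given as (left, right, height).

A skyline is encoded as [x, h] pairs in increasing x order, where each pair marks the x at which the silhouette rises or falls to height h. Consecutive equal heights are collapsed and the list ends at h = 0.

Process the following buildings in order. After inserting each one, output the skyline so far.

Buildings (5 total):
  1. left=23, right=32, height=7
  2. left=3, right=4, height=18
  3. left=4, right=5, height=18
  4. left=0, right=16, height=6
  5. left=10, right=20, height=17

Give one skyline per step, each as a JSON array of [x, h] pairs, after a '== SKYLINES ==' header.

== SKYLINES ==
[[23,7],[32,0]]
[[3,18],[4,0],[23,7],[32,0]]
[[3,18],[5,0],[23,7],[32,0]]
[[0,6],[3,18],[5,6],[16,0],[23,7],[32,0]]
[[0,6],[3,18],[5,6],[10,17],[20,0],[23,7],[32,0]]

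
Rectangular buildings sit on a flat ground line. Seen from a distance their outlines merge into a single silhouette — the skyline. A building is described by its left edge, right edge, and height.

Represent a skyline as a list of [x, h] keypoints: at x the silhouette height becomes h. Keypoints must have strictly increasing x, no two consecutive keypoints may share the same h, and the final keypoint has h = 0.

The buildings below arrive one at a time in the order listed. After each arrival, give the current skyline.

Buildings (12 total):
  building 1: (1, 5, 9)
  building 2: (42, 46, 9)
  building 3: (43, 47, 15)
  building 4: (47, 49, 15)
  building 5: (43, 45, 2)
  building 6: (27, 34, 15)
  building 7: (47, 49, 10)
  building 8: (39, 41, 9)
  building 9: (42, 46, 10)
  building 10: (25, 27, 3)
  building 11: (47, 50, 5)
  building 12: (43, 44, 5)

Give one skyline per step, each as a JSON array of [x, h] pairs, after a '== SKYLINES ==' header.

== SKYLINES ==
[[1,9],[5,0]]
[[1,9],[5,0],[42,9],[46,0]]
[[1,9],[5,0],[42,9],[43,15],[47,0]]
[[1,9],[5,0],[42,9],[43,15],[49,0]]
[[1,9],[5,0],[42,9],[43,15],[49,0]]
[[1,9],[5,0],[27,15],[34,0],[42,9],[43,15],[49,0]]
[[1,9],[5,0],[27,15],[34,0],[42,9],[43,15],[49,0]]
[[1,9],[5,0],[27,15],[34,0],[39,9],[41,0],[42,9],[43,15],[49,0]]
[[1,9],[5,0],[27,15],[34,0],[39,9],[41,0],[42,10],[43,15],[49,0]]
[[1,9],[5,0],[25,3],[27,15],[34,0],[39,9],[41,0],[42,10],[43,15],[49,0]]
[[1,9],[5,0],[25,3],[27,15],[34,0],[39,9],[41,0],[42,10],[43,15],[49,5],[50,0]]
[[1,9],[5,0],[25,3],[27,15],[34,0],[39,9],[41,0],[42,10],[43,15],[49,5],[50,0]]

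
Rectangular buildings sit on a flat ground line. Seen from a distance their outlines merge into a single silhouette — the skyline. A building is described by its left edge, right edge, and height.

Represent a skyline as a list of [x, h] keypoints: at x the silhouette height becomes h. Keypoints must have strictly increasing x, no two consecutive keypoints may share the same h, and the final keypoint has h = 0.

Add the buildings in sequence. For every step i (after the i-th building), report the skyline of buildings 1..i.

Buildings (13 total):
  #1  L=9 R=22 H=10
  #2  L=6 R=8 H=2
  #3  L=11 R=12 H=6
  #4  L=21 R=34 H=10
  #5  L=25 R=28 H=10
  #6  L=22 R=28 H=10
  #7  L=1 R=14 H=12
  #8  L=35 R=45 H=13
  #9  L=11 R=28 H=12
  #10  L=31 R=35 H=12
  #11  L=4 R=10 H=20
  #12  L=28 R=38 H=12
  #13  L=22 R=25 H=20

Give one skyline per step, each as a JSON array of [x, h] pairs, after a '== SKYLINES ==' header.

== SKYLINES ==
[[9,10],[22,0]]
[[6,2],[8,0],[9,10],[22,0]]
[[6,2],[8,0],[9,10],[22,0]]
[[6,2],[8,0],[9,10],[34,0]]
[[6,2],[8,0],[9,10],[34,0]]
[[6,2],[8,0],[9,10],[34,0]]
[[1,12],[14,10],[34,0]]
[[1,12],[14,10],[34,0],[35,13],[45,0]]
[[1,12],[28,10],[34,0],[35,13],[45,0]]
[[1,12],[28,10],[31,12],[35,13],[45,0]]
[[1,12],[4,20],[10,12],[28,10],[31,12],[35,13],[45,0]]
[[1,12],[4,20],[10,12],[35,13],[45,0]]
[[1,12],[4,20],[10,12],[22,20],[25,12],[35,13],[45,0]]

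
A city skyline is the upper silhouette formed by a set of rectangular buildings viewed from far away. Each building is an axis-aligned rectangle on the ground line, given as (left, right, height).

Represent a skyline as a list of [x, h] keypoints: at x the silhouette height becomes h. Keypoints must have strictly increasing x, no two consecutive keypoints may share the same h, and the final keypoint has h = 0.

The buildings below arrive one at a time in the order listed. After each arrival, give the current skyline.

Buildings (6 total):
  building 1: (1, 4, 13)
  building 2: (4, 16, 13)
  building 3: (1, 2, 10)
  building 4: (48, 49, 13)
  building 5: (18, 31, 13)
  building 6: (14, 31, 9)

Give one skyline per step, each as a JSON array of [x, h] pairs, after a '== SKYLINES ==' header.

== SKYLINES ==
[[1,13],[4,0]]
[[1,13],[16,0]]
[[1,13],[16,0]]
[[1,13],[16,0],[48,13],[49,0]]
[[1,13],[16,0],[18,13],[31,0],[48,13],[49,0]]
[[1,13],[16,9],[18,13],[31,0],[48,13],[49,0]]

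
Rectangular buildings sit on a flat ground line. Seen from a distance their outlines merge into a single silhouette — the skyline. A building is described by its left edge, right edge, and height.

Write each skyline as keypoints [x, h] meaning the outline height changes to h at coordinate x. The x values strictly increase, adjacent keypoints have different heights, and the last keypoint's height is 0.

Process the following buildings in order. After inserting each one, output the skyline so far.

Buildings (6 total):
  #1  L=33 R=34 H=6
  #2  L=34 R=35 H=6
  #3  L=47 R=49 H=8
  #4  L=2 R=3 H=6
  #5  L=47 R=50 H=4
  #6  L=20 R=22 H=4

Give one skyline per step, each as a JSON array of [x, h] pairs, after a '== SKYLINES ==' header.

== SKYLINES ==
[[33,6],[34,0]]
[[33,6],[35,0]]
[[33,6],[35,0],[47,8],[49,0]]
[[2,6],[3,0],[33,6],[35,0],[47,8],[49,0]]
[[2,6],[3,0],[33,6],[35,0],[47,8],[49,4],[50,0]]
[[2,6],[3,0],[20,4],[22,0],[33,6],[35,0],[47,8],[49,4],[50,0]]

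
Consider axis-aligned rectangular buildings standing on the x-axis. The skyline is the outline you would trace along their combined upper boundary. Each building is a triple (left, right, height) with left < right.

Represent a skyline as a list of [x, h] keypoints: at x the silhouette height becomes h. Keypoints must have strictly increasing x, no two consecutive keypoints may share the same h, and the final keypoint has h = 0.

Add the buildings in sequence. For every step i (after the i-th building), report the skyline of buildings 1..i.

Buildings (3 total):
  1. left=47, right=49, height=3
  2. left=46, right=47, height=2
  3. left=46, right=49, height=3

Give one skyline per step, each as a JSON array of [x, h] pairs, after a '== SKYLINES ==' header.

== SKYLINES ==
[[47,3],[49,0]]
[[46,2],[47,3],[49,0]]
[[46,3],[49,0]]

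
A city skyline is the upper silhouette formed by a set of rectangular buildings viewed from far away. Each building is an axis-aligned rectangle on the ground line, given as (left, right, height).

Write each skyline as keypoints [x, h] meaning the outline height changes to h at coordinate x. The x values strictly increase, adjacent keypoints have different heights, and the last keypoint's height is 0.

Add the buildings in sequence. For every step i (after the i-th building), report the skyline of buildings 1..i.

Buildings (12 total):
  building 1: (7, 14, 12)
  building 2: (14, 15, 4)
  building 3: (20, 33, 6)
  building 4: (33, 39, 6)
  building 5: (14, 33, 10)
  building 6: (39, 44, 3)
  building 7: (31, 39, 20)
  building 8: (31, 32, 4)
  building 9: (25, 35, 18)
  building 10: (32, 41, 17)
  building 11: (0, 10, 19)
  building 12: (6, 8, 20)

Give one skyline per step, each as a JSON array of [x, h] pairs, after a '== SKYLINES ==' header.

== SKYLINES ==
[[7,12],[14,0]]
[[7,12],[14,4],[15,0]]
[[7,12],[14,4],[15,0],[20,6],[33,0]]
[[7,12],[14,4],[15,0],[20,6],[39,0]]
[[7,12],[14,10],[33,6],[39,0]]
[[7,12],[14,10],[33,6],[39,3],[44,0]]
[[7,12],[14,10],[31,20],[39,3],[44,0]]
[[7,12],[14,10],[31,20],[39,3],[44,0]]
[[7,12],[14,10],[25,18],[31,20],[39,3],[44,0]]
[[7,12],[14,10],[25,18],[31,20],[39,17],[41,3],[44,0]]
[[0,19],[10,12],[14,10],[25,18],[31,20],[39,17],[41,3],[44,0]]
[[0,19],[6,20],[8,19],[10,12],[14,10],[25,18],[31,20],[39,17],[41,3],[44,0]]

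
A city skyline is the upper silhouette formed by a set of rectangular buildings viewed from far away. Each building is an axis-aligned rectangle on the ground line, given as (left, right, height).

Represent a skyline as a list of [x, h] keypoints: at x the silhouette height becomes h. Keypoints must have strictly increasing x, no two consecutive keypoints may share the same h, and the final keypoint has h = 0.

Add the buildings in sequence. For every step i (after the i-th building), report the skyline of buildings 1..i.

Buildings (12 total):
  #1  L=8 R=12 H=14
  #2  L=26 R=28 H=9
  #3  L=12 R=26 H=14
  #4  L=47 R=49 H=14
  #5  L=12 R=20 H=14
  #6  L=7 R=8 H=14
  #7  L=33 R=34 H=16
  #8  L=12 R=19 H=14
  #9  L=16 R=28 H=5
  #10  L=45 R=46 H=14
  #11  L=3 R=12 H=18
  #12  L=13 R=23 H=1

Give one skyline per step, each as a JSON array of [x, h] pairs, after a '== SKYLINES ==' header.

== SKYLINES ==
[[8,14],[12,0]]
[[8,14],[12,0],[26,9],[28,0]]
[[8,14],[26,9],[28,0]]
[[8,14],[26,9],[28,0],[47,14],[49,0]]
[[8,14],[26,9],[28,0],[47,14],[49,0]]
[[7,14],[26,9],[28,0],[47,14],[49,0]]
[[7,14],[26,9],[28,0],[33,16],[34,0],[47,14],[49,0]]
[[7,14],[26,9],[28,0],[33,16],[34,0],[47,14],[49,0]]
[[7,14],[26,9],[28,0],[33,16],[34,0],[47,14],[49,0]]
[[7,14],[26,9],[28,0],[33,16],[34,0],[45,14],[46,0],[47,14],[49,0]]
[[3,18],[12,14],[26,9],[28,0],[33,16],[34,0],[45,14],[46,0],[47,14],[49,0]]
[[3,18],[12,14],[26,9],[28,0],[33,16],[34,0],[45,14],[46,0],[47,14],[49,0]]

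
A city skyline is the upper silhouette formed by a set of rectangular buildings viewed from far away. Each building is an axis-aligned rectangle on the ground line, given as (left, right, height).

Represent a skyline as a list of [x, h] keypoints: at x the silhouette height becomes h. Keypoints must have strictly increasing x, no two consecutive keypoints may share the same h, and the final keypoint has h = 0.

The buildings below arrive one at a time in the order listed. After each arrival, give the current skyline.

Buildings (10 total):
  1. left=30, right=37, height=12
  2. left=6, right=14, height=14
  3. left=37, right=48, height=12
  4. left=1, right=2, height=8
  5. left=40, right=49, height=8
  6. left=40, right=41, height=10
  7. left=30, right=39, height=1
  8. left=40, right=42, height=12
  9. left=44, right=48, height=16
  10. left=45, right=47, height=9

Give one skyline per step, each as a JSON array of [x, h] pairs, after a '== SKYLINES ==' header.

== SKYLINES ==
[[30,12],[37,0]]
[[6,14],[14,0],[30,12],[37,0]]
[[6,14],[14,0],[30,12],[48,0]]
[[1,8],[2,0],[6,14],[14,0],[30,12],[48,0]]
[[1,8],[2,0],[6,14],[14,0],[30,12],[48,8],[49,0]]
[[1,8],[2,0],[6,14],[14,0],[30,12],[48,8],[49,0]]
[[1,8],[2,0],[6,14],[14,0],[30,12],[48,8],[49,0]]
[[1,8],[2,0],[6,14],[14,0],[30,12],[48,8],[49,0]]
[[1,8],[2,0],[6,14],[14,0],[30,12],[44,16],[48,8],[49,0]]
[[1,8],[2,0],[6,14],[14,0],[30,12],[44,16],[48,8],[49,0]]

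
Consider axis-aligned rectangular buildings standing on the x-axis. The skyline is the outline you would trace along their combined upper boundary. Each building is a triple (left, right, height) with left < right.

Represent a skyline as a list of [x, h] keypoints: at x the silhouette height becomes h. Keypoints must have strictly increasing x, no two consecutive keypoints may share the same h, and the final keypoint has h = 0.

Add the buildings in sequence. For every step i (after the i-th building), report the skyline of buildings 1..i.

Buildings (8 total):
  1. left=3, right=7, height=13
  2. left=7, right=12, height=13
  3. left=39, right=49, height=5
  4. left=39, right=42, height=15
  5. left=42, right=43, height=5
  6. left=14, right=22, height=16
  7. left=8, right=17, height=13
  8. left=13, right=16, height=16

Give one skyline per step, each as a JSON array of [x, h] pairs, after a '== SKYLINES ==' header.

== SKYLINES ==
[[3,13],[7,0]]
[[3,13],[12,0]]
[[3,13],[12,0],[39,5],[49,0]]
[[3,13],[12,0],[39,15],[42,5],[49,0]]
[[3,13],[12,0],[39,15],[42,5],[49,0]]
[[3,13],[12,0],[14,16],[22,0],[39,15],[42,5],[49,0]]
[[3,13],[14,16],[22,0],[39,15],[42,5],[49,0]]
[[3,13],[13,16],[22,0],[39,15],[42,5],[49,0]]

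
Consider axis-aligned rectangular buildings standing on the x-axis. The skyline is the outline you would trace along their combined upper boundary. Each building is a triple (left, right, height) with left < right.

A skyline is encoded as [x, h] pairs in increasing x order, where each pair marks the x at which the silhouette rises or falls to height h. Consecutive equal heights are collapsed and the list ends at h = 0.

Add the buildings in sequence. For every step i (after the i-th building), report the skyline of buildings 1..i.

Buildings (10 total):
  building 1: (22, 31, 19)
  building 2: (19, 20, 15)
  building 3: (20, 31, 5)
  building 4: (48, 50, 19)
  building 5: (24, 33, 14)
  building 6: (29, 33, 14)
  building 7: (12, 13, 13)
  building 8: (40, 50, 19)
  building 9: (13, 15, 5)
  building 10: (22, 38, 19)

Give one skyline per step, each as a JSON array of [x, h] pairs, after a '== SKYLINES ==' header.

== SKYLINES ==
[[22,19],[31,0]]
[[19,15],[20,0],[22,19],[31,0]]
[[19,15],[20,5],[22,19],[31,0]]
[[19,15],[20,5],[22,19],[31,0],[48,19],[50,0]]
[[19,15],[20,5],[22,19],[31,14],[33,0],[48,19],[50,0]]
[[19,15],[20,5],[22,19],[31,14],[33,0],[48,19],[50,0]]
[[12,13],[13,0],[19,15],[20,5],[22,19],[31,14],[33,0],[48,19],[50,0]]
[[12,13],[13,0],[19,15],[20,5],[22,19],[31,14],[33,0],[40,19],[50,0]]
[[12,13],[13,5],[15,0],[19,15],[20,5],[22,19],[31,14],[33,0],[40,19],[50,0]]
[[12,13],[13,5],[15,0],[19,15],[20,5],[22,19],[38,0],[40,19],[50,0]]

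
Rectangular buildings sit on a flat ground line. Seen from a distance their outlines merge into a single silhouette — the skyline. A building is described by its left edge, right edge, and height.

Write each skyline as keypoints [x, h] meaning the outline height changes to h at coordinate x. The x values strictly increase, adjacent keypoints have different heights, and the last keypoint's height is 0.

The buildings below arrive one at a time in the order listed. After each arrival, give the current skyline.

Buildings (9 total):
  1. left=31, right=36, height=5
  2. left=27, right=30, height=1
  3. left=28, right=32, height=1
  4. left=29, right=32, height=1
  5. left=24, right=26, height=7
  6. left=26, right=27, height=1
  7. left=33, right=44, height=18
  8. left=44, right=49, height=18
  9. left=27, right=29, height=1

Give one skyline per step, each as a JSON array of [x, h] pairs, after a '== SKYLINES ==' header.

== SKYLINES ==
[[31,5],[36,0]]
[[27,1],[30,0],[31,5],[36,0]]
[[27,1],[31,5],[36,0]]
[[27,1],[31,5],[36,0]]
[[24,7],[26,0],[27,1],[31,5],[36,0]]
[[24,7],[26,1],[31,5],[36,0]]
[[24,7],[26,1],[31,5],[33,18],[44,0]]
[[24,7],[26,1],[31,5],[33,18],[49,0]]
[[24,7],[26,1],[31,5],[33,18],[49,0]]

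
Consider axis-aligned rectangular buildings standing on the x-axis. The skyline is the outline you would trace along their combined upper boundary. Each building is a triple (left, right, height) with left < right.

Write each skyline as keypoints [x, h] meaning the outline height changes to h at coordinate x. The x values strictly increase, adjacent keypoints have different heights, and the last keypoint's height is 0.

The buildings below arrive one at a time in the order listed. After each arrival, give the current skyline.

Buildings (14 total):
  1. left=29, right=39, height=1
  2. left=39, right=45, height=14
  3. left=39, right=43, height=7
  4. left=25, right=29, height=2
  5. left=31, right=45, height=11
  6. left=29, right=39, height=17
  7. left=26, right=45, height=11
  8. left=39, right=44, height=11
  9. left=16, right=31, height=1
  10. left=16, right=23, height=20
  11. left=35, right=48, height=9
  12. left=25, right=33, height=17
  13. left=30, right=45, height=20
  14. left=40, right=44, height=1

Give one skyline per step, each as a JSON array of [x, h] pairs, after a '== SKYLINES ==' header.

== SKYLINES ==
[[29,1],[39,0]]
[[29,1],[39,14],[45,0]]
[[29,1],[39,14],[45,0]]
[[25,2],[29,1],[39,14],[45,0]]
[[25,2],[29,1],[31,11],[39,14],[45,0]]
[[25,2],[29,17],[39,14],[45,0]]
[[25,2],[26,11],[29,17],[39,14],[45,0]]
[[25,2],[26,11],[29,17],[39,14],[45,0]]
[[16,1],[25,2],[26,11],[29,17],[39,14],[45,0]]
[[16,20],[23,1],[25,2],[26,11],[29,17],[39,14],[45,0]]
[[16,20],[23,1],[25,2],[26,11],[29,17],[39,14],[45,9],[48,0]]
[[16,20],[23,1],[25,17],[39,14],[45,9],[48,0]]
[[16,20],[23,1],[25,17],[30,20],[45,9],[48,0]]
[[16,20],[23,1],[25,17],[30,20],[45,9],[48,0]]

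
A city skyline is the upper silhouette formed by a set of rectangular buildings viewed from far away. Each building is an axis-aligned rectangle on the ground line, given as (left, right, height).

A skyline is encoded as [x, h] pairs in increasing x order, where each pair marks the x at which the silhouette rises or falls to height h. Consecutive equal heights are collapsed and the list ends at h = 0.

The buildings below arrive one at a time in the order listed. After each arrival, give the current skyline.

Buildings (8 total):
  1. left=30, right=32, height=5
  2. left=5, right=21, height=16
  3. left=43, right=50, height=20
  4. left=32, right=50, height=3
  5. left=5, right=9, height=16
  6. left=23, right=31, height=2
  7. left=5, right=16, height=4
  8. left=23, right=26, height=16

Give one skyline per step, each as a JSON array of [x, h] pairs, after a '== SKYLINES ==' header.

== SKYLINES ==
[[30,5],[32,0]]
[[5,16],[21,0],[30,5],[32,0]]
[[5,16],[21,0],[30,5],[32,0],[43,20],[50,0]]
[[5,16],[21,0],[30,5],[32,3],[43,20],[50,0]]
[[5,16],[21,0],[30,5],[32,3],[43,20],[50,0]]
[[5,16],[21,0],[23,2],[30,5],[32,3],[43,20],[50,0]]
[[5,16],[21,0],[23,2],[30,5],[32,3],[43,20],[50,0]]
[[5,16],[21,0],[23,16],[26,2],[30,5],[32,3],[43,20],[50,0]]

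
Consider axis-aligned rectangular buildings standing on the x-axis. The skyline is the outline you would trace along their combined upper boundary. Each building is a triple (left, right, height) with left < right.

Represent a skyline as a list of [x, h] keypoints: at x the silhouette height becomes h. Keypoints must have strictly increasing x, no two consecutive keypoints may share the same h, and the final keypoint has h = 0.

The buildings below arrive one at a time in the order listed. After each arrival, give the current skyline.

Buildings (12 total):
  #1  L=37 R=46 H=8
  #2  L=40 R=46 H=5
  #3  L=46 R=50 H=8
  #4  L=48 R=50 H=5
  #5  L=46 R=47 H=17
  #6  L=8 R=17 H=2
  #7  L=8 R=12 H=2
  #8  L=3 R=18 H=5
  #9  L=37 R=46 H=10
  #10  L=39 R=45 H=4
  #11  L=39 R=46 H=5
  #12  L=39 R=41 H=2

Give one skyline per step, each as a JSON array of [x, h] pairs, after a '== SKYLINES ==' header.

== SKYLINES ==
[[37,8],[46,0]]
[[37,8],[46,0]]
[[37,8],[50,0]]
[[37,8],[50,0]]
[[37,8],[46,17],[47,8],[50,0]]
[[8,2],[17,0],[37,8],[46,17],[47,8],[50,0]]
[[8,2],[17,0],[37,8],[46,17],[47,8],[50,0]]
[[3,5],[18,0],[37,8],[46,17],[47,8],[50,0]]
[[3,5],[18,0],[37,10],[46,17],[47,8],[50,0]]
[[3,5],[18,0],[37,10],[46,17],[47,8],[50,0]]
[[3,5],[18,0],[37,10],[46,17],[47,8],[50,0]]
[[3,5],[18,0],[37,10],[46,17],[47,8],[50,0]]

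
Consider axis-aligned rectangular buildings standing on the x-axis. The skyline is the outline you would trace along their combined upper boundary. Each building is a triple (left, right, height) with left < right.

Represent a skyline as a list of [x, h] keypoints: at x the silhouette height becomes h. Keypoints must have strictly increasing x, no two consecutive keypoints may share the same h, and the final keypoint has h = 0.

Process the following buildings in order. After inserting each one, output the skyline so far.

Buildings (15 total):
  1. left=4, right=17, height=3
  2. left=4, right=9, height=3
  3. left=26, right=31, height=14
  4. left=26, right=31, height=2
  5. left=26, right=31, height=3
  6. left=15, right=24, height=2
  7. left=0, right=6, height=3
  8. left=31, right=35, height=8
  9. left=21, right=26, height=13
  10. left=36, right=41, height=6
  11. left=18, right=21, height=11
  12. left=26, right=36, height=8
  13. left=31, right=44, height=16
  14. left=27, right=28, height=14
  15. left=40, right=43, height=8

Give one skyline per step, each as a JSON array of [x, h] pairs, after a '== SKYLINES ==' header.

== SKYLINES ==
[[4,3],[17,0]]
[[4,3],[17,0]]
[[4,3],[17,0],[26,14],[31,0]]
[[4,3],[17,0],[26,14],[31,0]]
[[4,3],[17,0],[26,14],[31,0]]
[[4,3],[17,2],[24,0],[26,14],[31,0]]
[[0,3],[17,2],[24,0],[26,14],[31,0]]
[[0,3],[17,2],[24,0],[26,14],[31,8],[35,0]]
[[0,3],[17,2],[21,13],[26,14],[31,8],[35,0]]
[[0,3],[17,2],[21,13],[26,14],[31,8],[35,0],[36,6],[41,0]]
[[0,3],[17,2],[18,11],[21,13],[26,14],[31,8],[35,0],[36,6],[41,0]]
[[0,3],[17,2],[18,11],[21,13],[26,14],[31,8],[36,6],[41,0]]
[[0,3],[17,2],[18,11],[21,13],[26,14],[31,16],[44,0]]
[[0,3],[17,2],[18,11],[21,13],[26,14],[31,16],[44,0]]
[[0,3],[17,2],[18,11],[21,13],[26,14],[31,16],[44,0]]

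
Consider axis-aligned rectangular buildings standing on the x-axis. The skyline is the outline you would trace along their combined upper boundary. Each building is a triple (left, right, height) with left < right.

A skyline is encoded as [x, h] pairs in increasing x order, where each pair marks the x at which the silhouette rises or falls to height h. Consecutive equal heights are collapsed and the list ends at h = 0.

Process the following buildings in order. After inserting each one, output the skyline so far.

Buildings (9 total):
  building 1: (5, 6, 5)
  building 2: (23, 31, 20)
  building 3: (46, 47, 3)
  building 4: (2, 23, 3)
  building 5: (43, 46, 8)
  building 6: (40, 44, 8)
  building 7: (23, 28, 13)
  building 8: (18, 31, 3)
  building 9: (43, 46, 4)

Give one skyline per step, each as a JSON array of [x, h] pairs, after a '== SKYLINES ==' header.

== SKYLINES ==
[[5,5],[6,0]]
[[5,5],[6,0],[23,20],[31,0]]
[[5,5],[6,0],[23,20],[31,0],[46,3],[47,0]]
[[2,3],[5,5],[6,3],[23,20],[31,0],[46,3],[47,0]]
[[2,3],[5,5],[6,3],[23,20],[31,0],[43,8],[46,3],[47,0]]
[[2,3],[5,5],[6,3],[23,20],[31,0],[40,8],[46,3],[47,0]]
[[2,3],[5,5],[6,3],[23,20],[31,0],[40,8],[46,3],[47,0]]
[[2,3],[5,5],[6,3],[23,20],[31,0],[40,8],[46,3],[47,0]]
[[2,3],[5,5],[6,3],[23,20],[31,0],[40,8],[46,3],[47,0]]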